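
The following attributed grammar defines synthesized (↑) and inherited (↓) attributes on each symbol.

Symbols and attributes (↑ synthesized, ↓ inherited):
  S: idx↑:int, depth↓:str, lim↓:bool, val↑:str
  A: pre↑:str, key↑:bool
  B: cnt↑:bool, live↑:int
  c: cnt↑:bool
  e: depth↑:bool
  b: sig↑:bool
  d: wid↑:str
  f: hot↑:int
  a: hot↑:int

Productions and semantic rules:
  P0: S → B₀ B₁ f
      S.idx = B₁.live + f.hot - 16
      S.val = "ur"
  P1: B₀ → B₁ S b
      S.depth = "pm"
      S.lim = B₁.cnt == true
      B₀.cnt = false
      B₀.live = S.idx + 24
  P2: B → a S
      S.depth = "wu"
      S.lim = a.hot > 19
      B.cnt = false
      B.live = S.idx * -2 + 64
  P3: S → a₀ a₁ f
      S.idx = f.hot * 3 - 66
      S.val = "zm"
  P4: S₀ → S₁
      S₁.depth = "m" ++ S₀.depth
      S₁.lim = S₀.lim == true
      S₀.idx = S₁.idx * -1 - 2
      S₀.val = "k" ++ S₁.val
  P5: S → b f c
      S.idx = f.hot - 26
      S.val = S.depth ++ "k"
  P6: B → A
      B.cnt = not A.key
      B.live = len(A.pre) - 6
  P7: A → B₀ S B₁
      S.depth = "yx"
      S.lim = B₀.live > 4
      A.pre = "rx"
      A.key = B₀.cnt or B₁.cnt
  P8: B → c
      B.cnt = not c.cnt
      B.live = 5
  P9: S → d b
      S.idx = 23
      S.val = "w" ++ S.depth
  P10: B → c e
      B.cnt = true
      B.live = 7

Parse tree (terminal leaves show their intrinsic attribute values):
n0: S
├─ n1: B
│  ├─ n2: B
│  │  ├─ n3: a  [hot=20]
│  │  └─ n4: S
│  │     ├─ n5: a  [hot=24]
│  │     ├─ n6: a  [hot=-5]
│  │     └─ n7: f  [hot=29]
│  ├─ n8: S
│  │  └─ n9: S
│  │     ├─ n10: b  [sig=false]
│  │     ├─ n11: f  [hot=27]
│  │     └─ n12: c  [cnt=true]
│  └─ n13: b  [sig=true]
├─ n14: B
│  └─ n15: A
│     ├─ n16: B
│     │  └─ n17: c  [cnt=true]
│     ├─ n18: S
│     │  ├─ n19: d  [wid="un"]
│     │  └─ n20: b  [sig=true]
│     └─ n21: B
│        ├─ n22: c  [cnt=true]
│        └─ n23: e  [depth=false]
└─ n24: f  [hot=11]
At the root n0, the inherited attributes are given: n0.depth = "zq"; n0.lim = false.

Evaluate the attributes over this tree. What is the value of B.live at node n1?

1. n0.depth = "zq"  [given at root]
2. n0.lim = false  [given at root]
3. n3.hot = 20  [terminal]
4. n4.depth = "wu"  ["wu"]
5. n4.lim = true  [a.hot > 19]
6. n5.hot = 24  [terminal]
7. n6.hot = -5  [terminal]
8. n7.hot = 29  [terminal]
9. n4.idx = 21  [f.hot * 3 - 66]
10. n4.val = "zm"  ["zm"]
11. n2.cnt = false  [false]
12. n2.live = 22  [S.idx * -2 + 64]
13. n8.depth = "pm"  ["pm"]
14. n8.lim = false  [B₁.cnt == true]
15. n9.depth = "mpm"  ["m" ++ S₀.depth]
16. n9.lim = false  [S₀.lim == true]
17. n10.sig = false  [terminal]
18. n11.hot = 27  [terminal]
19. n12.cnt = true  [terminal]
20. n9.idx = 1  [f.hot - 26]
21. n9.val = "mpmk"  [S.depth ++ "k"]
22. n8.idx = -3  [S₁.idx * -1 - 2]
23. n8.val = "kmpmk"  ["k" ++ S₁.val]
24. n13.sig = true  [terminal]
25. n1.cnt = false  [false]
26. n1.live = 21  [S.idx + 24]
27. n17.cnt = true  [terminal]
28. n16.cnt = false  [not c.cnt]
29. n16.live = 5  [5]
30. n18.depth = "yx"  ["yx"]
31. n18.lim = true  [B₀.live > 4]
32. n19.wid = "un"  [terminal]
33. n20.sig = true  [terminal]
34. n18.idx = 23  [23]
35. n18.val = "wyx"  ["w" ++ S.depth]
36. n22.cnt = true  [terminal]
37. n23.depth = false  [terminal]
38. n21.cnt = true  [true]
39. n21.live = 7  [7]
40. n15.pre = "rx"  ["rx"]
41. n15.key = true  [B₀.cnt or B₁.cnt]
42. n14.cnt = false  [not A.key]
43. n14.live = -4  [len(A.pre) - 6]
44. n24.hot = 11  [terminal]
45. n0.idx = -9  [B₁.live + f.hot - 16]
46. n0.val = "ur"  ["ur"]

21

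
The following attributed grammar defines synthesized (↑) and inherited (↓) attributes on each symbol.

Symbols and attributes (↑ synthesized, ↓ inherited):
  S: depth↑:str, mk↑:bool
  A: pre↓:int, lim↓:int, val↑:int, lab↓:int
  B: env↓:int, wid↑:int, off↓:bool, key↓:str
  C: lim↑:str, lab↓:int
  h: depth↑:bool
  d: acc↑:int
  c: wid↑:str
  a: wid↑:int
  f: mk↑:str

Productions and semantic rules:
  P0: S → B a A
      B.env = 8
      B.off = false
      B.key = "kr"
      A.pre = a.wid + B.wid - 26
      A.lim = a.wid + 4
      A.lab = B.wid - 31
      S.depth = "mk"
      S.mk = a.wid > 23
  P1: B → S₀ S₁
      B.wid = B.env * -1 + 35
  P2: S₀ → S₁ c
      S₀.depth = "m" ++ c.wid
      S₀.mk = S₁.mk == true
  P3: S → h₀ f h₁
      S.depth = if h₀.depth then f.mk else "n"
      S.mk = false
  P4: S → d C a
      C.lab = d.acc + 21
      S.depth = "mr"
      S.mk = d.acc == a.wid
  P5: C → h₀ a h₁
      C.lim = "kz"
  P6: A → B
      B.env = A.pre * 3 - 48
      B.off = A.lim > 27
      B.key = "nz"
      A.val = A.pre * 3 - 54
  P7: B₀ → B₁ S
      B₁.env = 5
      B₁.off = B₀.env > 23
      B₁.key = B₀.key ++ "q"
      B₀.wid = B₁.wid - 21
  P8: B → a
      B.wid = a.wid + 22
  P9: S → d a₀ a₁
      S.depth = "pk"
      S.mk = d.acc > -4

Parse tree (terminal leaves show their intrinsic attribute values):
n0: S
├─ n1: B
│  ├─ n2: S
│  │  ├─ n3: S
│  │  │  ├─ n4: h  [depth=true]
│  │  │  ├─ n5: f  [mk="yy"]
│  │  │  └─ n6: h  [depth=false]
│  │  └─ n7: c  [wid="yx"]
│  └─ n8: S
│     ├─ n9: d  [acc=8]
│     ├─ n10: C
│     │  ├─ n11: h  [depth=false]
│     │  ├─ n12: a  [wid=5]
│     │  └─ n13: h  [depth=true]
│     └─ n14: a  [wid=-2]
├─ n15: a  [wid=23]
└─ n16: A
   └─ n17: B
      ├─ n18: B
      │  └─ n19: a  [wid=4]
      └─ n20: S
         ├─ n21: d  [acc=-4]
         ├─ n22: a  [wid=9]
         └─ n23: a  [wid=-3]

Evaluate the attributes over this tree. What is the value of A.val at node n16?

18

1. n1.env = 8  [8]
2. n1.off = false  [false]
3. n1.key = "kr"  ["kr"]
4. n4.depth = true  [terminal]
5. n5.mk = "yy"  [terminal]
6. n6.depth = false  [terminal]
7. n3.depth = "yy"  [if h₀.depth then f.mk else "n"]
8. n3.mk = false  [false]
9. n7.wid = "yx"  [terminal]
10. n2.depth = "myx"  ["m" ++ c.wid]
11. n2.mk = false  [S₁.mk == true]
12. n9.acc = 8  [terminal]
13. n10.lab = 29  [d.acc + 21]
14. n11.depth = false  [terminal]
15. n12.wid = 5  [terminal]
16. n13.depth = true  [terminal]
17. n10.lim = "kz"  ["kz"]
18. n14.wid = -2  [terminal]
19. n8.depth = "mr"  ["mr"]
20. n8.mk = false  [d.acc == a.wid]
21. n1.wid = 27  [B.env * -1 + 35]
22. n15.wid = 23  [terminal]
23. n16.pre = 24  [a.wid + B.wid - 26]
24. n16.lim = 27  [a.wid + 4]
25. n16.lab = -4  [B.wid - 31]
26. n17.env = 24  [A.pre * 3 - 48]
27. n17.off = false  [A.lim > 27]
28. n17.key = "nz"  ["nz"]
29. n18.env = 5  [5]
30. n18.off = true  [B₀.env > 23]
31. n18.key = "nzq"  [B₀.key ++ "q"]
32. n19.wid = 4  [terminal]
33. n18.wid = 26  [a.wid + 22]
34. n21.acc = -4  [terminal]
35. n22.wid = 9  [terminal]
36. n23.wid = -3  [terminal]
37. n20.depth = "pk"  ["pk"]
38. n20.mk = false  [d.acc > -4]
39. n17.wid = 5  [B₁.wid - 21]
40. n16.val = 18  [A.pre * 3 - 54]
41. n0.depth = "mk"  ["mk"]
42. n0.mk = false  [a.wid > 23]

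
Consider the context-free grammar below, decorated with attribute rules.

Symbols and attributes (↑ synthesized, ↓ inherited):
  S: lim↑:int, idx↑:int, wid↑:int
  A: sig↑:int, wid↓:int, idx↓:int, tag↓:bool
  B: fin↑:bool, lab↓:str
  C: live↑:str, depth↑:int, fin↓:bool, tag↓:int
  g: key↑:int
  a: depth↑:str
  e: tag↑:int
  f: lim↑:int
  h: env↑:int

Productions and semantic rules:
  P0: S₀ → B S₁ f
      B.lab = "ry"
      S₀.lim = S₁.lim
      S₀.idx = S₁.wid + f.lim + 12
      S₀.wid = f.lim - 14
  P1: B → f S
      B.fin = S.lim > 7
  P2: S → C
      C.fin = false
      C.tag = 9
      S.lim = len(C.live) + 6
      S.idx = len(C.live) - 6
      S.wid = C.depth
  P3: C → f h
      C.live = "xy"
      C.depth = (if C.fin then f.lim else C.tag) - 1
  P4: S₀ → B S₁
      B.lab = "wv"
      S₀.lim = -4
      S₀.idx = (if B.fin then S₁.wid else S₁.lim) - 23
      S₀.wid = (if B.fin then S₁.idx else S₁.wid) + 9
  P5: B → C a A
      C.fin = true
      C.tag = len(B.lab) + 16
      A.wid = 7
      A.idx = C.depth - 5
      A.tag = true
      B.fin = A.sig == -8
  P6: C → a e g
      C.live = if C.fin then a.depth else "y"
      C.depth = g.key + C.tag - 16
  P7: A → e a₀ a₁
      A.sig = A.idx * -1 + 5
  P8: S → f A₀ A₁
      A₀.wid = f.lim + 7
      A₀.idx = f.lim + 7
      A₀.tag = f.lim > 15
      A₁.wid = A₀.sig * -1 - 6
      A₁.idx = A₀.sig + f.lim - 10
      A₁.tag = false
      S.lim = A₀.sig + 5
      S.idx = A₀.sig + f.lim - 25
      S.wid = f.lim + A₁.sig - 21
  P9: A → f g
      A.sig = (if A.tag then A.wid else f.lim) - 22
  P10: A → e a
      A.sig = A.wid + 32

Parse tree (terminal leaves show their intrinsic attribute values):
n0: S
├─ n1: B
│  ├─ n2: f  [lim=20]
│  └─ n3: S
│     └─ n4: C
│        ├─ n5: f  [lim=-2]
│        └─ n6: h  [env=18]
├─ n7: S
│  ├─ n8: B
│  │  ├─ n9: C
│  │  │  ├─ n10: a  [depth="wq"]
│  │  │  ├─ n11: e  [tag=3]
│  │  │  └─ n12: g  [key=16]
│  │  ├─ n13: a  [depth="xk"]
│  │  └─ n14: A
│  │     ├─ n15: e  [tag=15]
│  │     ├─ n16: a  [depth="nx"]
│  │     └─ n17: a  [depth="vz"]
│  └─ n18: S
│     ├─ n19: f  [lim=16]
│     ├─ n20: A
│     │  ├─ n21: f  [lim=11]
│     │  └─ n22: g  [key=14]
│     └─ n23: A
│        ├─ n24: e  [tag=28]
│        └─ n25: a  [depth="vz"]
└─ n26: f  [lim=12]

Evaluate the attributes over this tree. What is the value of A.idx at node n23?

1. n1.lab = "ry"  ["ry"]
2. n2.lim = 20  [terminal]
3. n4.fin = false  [false]
4. n4.tag = 9  [9]
5. n5.lim = -2  [terminal]
6. n6.env = 18  [terminal]
7. n4.live = "xy"  ["xy"]
8. n4.depth = 8  [(if C.fin then f.lim else C.tag) - 1]
9. n3.lim = 8  [len(C.live) + 6]
10. n3.idx = -4  [len(C.live) - 6]
11. n3.wid = 8  [C.depth]
12. n1.fin = true  [S.lim > 7]
13. n8.lab = "wv"  ["wv"]
14. n9.fin = true  [true]
15. n9.tag = 18  [len(B.lab) + 16]
16. n10.depth = "wq"  [terminal]
17. n11.tag = 3  [terminal]
18. n12.key = 16  [terminal]
19. n9.live = "wq"  [if C.fin then a.depth else "y"]
20. n9.depth = 18  [g.key + C.tag - 16]
21. n13.depth = "xk"  [terminal]
22. n14.wid = 7  [7]
23. n14.idx = 13  [C.depth - 5]
24. n14.tag = true  [true]
25. n15.tag = 15  [terminal]
26. n16.depth = "nx"  [terminal]
27. n17.depth = "vz"  [terminal]
28. n14.sig = -8  [A.idx * -1 + 5]
29. n8.fin = true  [A.sig == -8]
30. n19.lim = 16  [terminal]
31. n20.wid = 23  [f.lim + 7]
32. n20.idx = 23  [f.lim + 7]
33. n20.tag = true  [f.lim > 15]
34. n21.lim = 11  [terminal]
35. n22.key = 14  [terminal]
36. n20.sig = 1  [(if A.tag then A.wid else f.lim) - 22]
37. n23.wid = -7  [A₀.sig * -1 - 6]
38. n23.idx = 7  [A₀.sig + f.lim - 10]
39. n23.tag = false  [false]
40. n24.tag = 28  [terminal]
41. n25.depth = "vz"  [terminal]
42. n23.sig = 25  [A.wid + 32]
43. n18.lim = 6  [A₀.sig + 5]
44. n18.idx = -8  [A₀.sig + f.lim - 25]
45. n18.wid = 20  [f.lim + A₁.sig - 21]
46. n7.lim = -4  [-4]
47. n7.idx = -3  [(if B.fin then S₁.wid else S₁.lim) - 23]
48. n7.wid = 1  [(if B.fin then S₁.idx else S₁.wid) + 9]
49. n26.lim = 12  [terminal]
50. n0.lim = -4  [S₁.lim]
51. n0.idx = 25  [S₁.wid + f.lim + 12]
52. n0.wid = -2  [f.lim - 14]

7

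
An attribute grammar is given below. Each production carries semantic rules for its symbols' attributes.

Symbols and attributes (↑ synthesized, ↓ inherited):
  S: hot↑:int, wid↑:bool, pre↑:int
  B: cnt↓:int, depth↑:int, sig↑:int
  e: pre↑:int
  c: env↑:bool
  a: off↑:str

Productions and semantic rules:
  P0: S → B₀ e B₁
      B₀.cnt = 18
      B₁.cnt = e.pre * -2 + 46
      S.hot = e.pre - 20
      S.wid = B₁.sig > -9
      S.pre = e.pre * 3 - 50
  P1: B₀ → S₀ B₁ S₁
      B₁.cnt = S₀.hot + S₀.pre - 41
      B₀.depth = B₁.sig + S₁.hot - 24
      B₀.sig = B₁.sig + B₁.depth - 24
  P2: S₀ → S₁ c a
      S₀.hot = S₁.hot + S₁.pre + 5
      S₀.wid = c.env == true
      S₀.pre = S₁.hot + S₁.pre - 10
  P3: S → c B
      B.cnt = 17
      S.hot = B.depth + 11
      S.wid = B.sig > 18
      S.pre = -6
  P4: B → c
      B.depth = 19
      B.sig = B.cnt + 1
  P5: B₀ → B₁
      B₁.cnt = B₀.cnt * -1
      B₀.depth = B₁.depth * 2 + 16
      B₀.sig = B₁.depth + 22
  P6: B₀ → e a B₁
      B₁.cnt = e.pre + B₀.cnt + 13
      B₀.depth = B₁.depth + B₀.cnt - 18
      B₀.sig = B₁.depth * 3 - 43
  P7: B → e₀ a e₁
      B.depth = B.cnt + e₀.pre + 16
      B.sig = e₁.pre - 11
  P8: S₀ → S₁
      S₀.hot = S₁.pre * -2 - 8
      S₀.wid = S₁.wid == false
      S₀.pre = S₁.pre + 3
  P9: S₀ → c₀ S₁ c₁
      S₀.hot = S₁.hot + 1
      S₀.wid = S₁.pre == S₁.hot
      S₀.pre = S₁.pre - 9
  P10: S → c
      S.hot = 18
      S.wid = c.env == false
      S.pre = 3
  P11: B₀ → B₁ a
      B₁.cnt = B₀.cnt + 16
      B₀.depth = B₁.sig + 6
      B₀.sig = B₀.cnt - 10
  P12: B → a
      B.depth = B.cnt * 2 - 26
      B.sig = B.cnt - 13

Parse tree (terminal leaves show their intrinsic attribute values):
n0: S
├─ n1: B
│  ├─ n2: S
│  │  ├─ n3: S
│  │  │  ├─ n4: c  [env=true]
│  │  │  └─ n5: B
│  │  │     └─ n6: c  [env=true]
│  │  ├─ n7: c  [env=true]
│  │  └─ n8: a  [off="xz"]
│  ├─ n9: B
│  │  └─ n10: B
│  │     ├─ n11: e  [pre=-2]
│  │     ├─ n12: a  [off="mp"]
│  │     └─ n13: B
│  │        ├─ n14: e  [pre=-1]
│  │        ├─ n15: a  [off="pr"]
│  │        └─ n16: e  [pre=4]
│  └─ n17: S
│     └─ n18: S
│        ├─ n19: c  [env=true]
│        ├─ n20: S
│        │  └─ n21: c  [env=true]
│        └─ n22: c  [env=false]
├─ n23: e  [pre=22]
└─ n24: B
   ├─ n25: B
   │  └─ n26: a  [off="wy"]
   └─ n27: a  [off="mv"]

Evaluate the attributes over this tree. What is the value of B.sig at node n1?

1. n1.cnt = 18  [18]
2. n4.env = true  [terminal]
3. n5.cnt = 17  [17]
4. n6.env = true  [terminal]
5. n5.depth = 19  [19]
6. n5.sig = 18  [B.cnt + 1]
7. n3.hot = 30  [B.depth + 11]
8. n3.wid = false  [B.sig > 18]
9. n3.pre = -6  [-6]
10. n7.env = true  [terminal]
11. n8.off = "xz"  [terminal]
12. n2.hot = 29  [S₁.hot + S₁.pre + 5]
13. n2.wid = true  [c.env == true]
14. n2.pre = 14  [S₁.hot + S₁.pre - 10]
15. n9.cnt = 2  [S₀.hot + S₀.pre - 41]
16. n10.cnt = -2  [B₀.cnt * -1]
17. n11.pre = -2  [terminal]
18. n12.off = "mp"  [terminal]
19. n13.cnt = 9  [e.pre + B₀.cnt + 13]
20. n14.pre = -1  [terminal]
21. n15.off = "pr"  [terminal]
22. n16.pre = 4  [terminal]
23. n13.depth = 24  [B.cnt + e₀.pre + 16]
24. n13.sig = -7  [e₁.pre - 11]
25. n10.depth = 4  [B₁.depth + B₀.cnt - 18]
26. n10.sig = 29  [B₁.depth * 3 - 43]
27. n9.depth = 24  [B₁.depth * 2 + 16]
28. n9.sig = 26  [B₁.depth + 22]
29. n19.env = true  [terminal]
30. n21.env = true  [terminal]
31. n20.hot = 18  [18]
32. n20.wid = false  [c.env == false]
33. n20.pre = 3  [3]
34. n22.env = false  [terminal]
35. n18.hot = 19  [S₁.hot + 1]
36. n18.wid = false  [S₁.pre == S₁.hot]
37. n18.pre = -6  [S₁.pre - 9]
38. n17.hot = 4  [S₁.pre * -2 - 8]
39. n17.wid = true  [S₁.wid == false]
40. n17.pre = -3  [S₁.pre + 3]
41. n1.depth = 6  [B₁.sig + S₁.hot - 24]
42. n1.sig = 26  [B₁.sig + B₁.depth - 24]
43. n23.pre = 22  [terminal]
44. n24.cnt = 2  [e.pre * -2 + 46]
45. n25.cnt = 18  [B₀.cnt + 16]
46. n26.off = "wy"  [terminal]
47. n25.depth = 10  [B.cnt * 2 - 26]
48. n25.sig = 5  [B.cnt - 13]
49. n27.off = "mv"  [terminal]
50. n24.depth = 11  [B₁.sig + 6]
51. n24.sig = -8  [B₀.cnt - 10]
52. n0.hot = 2  [e.pre - 20]
53. n0.wid = true  [B₁.sig > -9]
54. n0.pre = 16  [e.pre * 3 - 50]

26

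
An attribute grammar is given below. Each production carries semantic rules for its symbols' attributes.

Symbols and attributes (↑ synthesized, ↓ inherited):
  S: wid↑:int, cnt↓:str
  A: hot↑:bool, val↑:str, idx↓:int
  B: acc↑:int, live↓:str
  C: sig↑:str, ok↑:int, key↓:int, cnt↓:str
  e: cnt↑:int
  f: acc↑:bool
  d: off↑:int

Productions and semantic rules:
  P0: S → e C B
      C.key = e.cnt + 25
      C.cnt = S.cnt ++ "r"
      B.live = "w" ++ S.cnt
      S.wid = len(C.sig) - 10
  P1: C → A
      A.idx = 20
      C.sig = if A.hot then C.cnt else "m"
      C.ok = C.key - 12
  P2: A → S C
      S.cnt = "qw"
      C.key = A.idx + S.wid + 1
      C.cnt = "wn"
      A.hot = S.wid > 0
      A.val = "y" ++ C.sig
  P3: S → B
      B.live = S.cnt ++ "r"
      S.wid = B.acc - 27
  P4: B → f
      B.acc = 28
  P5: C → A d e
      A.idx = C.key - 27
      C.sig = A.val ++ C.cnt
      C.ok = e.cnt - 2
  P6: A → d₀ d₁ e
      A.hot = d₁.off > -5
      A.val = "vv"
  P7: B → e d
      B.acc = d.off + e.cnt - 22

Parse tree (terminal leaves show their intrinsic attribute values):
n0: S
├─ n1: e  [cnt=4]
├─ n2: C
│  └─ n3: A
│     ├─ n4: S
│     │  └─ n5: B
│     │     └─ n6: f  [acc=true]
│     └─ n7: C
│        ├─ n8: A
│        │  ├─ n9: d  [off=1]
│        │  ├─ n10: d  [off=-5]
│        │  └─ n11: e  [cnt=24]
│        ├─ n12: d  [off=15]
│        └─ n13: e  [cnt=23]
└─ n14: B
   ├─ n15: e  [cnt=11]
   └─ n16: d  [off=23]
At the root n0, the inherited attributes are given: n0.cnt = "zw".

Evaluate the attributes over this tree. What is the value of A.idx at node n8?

-5

1. n0.cnt = "zw"  [given at root]
2. n1.cnt = 4  [terminal]
3. n2.key = 29  [e.cnt + 25]
4. n2.cnt = "zwr"  [S.cnt ++ "r"]
5. n3.idx = 20  [20]
6. n4.cnt = "qw"  ["qw"]
7. n5.live = "qwr"  [S.cnt ++ "r"]
8. n6.acc = true  [terminal]
9. n5.acc = 28  [28]
10. n4.wid = 1  [B.acc - 27]
11. n7.key = 22  [A.idx + S.wid + 1]
12. n7.cnt = "wn"  ["wn"]
13. n8.idx = -5  [C.key - 27]
14. n9.off = 1  [terminal]
15. n10.off = -5  [terminal]
16. n11.cnt = 24  [terminal]
17. n8.hot = false  [d₁.off > -5]
18. n8.val = "vv"  ["vv"]
19. n12.off = 15  [terminal]
20. n13.cnt = 23  [terminal]
21. n7.sig = "vvwn"  [A.val ++ C.cnt]
22. n7.ok = 21  [e.cnt - 2]
23. n3.hot = true  [S.wid > 0]
24. n3.val = "yvvwn"  ["y" ++ C.sig]
25. n2.sig = "zwr"  [if A.hot then C.cnt else "m"]
26. n2.ok = 17  [C.key - 12]
27. n14.live = "wzw"  ["w" ++ S.cnt]
28. n15.cnt = 11  [terminal]
29. n16.off = 23  [terminal]
30. n14.acc = 12  [d.off + e.cnt - 22]
31. n0.wid = -7  [len(C.sig) - 10]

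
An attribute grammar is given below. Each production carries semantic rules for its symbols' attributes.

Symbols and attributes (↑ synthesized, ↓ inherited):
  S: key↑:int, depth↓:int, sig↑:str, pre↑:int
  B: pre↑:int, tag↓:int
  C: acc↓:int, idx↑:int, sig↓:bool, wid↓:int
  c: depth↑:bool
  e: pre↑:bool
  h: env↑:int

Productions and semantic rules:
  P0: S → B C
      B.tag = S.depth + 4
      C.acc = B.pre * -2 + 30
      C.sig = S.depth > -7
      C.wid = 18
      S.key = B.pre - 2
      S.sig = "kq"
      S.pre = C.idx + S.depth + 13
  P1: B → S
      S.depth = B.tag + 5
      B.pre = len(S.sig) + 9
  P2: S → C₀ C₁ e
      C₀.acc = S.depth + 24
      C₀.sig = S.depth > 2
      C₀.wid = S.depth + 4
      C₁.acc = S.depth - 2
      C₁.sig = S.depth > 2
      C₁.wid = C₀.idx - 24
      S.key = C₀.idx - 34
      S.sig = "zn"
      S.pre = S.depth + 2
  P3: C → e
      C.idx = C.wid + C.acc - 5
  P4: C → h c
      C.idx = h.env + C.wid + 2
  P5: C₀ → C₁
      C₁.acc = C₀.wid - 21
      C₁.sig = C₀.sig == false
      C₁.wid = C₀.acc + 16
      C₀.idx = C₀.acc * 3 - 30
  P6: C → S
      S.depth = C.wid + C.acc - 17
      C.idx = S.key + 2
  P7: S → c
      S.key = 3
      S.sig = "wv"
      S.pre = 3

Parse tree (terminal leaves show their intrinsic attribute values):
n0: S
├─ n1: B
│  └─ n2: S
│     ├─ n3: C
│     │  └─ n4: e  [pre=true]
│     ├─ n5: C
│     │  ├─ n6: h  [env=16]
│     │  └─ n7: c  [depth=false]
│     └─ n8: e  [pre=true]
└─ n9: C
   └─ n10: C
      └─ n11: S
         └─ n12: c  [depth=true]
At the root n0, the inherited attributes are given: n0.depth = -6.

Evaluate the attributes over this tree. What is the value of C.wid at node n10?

24

1. n0.depth = -6  [given at root]
2. n1.tag = -2  [S.depth + 4]
3. n2.depth = 3  [B.tag + 5]
4. n3.acc = 27  [S.depth + 24]
5. n3.sig = true  [S.depth > 2]
6. n3.wid = 7  [S.depth + 4]
7. n4.pre = true  [terminal]
8. n3.idx = 29  [C.wid + C.acc - 5]
9. n5.acc = 1  [S.depth - 2]
10. n5.sig = true  [S.depth > 2]
11. n5.wid = 5  [C₀.idx - 24]
12. n6.env = 16  [terminal]
13. n7.depth = false  [terminal]
14. n5.idx = 23  [h.env + C.wid + 2]
15. n8.pre = true  [terminal]
16. n2.key = -5  [C₀.idx - 34]
17. n2.sig = "zn"  ["zn"]
18. n2.pre = 5  [S.depth + 2]
19. n1.pre = 11  [len(S.sig) + 9]
20. n9.acc = 8  [B.pre * -2 + 30]
21. n9.sig = true  [S.depth > -7]
22. n9.wid = 18  [18]
23. n10.acc = -3  [C₀.wid - 21]
24. n10.sig = false  [C₀.sig == false]
25. n10.wid = 24  [C₀.acc + 16]
26. n11.depth = 4  [C.wid + C.acc - 17]
27. n12.depth = true  [terminal]
28. n11.key = 3  [3]
29. n11.sig = "wv"  ["wv"]
30. n11.pre = 3  [3]
31. n10.idx = 5  [S.key + 2]
32. n9.idx = -6  [C₀.acc * 3 - 30]
33. n0.key = 9  [B.pre - 2]
34. n0.sig = "kq"  ["kq"]
35. n0.pre = 1  [C.idx + S.depth + 13]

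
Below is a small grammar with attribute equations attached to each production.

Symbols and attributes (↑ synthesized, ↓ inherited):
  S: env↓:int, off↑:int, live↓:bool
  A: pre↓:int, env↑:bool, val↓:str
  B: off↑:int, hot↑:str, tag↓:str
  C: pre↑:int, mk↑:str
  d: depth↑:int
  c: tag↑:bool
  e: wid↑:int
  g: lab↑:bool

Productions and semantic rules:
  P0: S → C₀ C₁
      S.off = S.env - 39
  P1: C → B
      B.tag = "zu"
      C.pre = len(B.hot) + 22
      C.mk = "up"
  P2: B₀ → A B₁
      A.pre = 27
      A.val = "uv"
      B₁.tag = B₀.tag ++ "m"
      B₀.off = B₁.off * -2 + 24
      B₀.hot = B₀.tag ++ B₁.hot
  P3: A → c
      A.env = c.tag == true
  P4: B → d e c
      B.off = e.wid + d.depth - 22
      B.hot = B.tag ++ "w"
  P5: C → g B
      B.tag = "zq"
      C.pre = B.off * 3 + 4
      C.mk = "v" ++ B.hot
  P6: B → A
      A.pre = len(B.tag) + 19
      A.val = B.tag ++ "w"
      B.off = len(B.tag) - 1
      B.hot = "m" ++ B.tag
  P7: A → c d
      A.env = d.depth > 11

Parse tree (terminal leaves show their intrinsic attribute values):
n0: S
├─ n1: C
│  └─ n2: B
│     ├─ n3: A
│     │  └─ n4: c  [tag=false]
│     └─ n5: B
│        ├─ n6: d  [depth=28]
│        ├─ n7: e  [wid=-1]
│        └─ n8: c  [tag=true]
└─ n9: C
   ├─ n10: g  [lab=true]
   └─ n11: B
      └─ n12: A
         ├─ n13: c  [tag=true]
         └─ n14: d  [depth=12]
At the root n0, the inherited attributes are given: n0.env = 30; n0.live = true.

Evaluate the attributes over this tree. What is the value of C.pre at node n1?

28

1. n0.env = 30  [given at root]
2. n0.live = true  [given at root]
3. n2.tag = "zu"  ["zu"]
4. n3.pre = 27  [27]
5. n3.val = "uv"  ["uv"]
6. n4.tag = false  [terminal]
7. n3.env = false  [c.tag == true]
8. n5.tag = "zum"  [B₀.tag ++ "m"]
9. n6.depth = 28  [terminal]
10. n7.wid = -1  [terminal]
11. n8.tag = true  [terminal]
12. n5.off = 5  [e.wid + d.depth - 22]
13. n5.hot = "zumw"  [B.tag ++ "w"]
14. n2.off = 14  [B₁.off * -2 + 24]
15. n2.hot = "zuzumw"  [B₀.tag ++ B₁.hot]
16. n1.pre = 28  [len(B.hot) + 22]
17. n1.mk = "up"  ["up"]
18. n10.lab = true  [terminal]
19. n11.tag = "zq"  ["zq"]
20. n12.pre = 21  [len(B.tag) + 19]
21. n12.val = "zqw"  [B.tag ++ "w"]
22. n13.tag = true  [terminal]
23. n14.depth = 12  [terminal]
24. n12.env = true  [d.depth > 11]
25. n11.off = 1  [len(B.tag) - 1]
26. n11.hot = "mzq"  ["m" ++ B.tag]
27. n9.pre = 7  [B.off * 3 + 4]
28. n9.mk = "vmzq"  ["v" ++ B.hot]
29. n0.off = -9  [S.env - 39]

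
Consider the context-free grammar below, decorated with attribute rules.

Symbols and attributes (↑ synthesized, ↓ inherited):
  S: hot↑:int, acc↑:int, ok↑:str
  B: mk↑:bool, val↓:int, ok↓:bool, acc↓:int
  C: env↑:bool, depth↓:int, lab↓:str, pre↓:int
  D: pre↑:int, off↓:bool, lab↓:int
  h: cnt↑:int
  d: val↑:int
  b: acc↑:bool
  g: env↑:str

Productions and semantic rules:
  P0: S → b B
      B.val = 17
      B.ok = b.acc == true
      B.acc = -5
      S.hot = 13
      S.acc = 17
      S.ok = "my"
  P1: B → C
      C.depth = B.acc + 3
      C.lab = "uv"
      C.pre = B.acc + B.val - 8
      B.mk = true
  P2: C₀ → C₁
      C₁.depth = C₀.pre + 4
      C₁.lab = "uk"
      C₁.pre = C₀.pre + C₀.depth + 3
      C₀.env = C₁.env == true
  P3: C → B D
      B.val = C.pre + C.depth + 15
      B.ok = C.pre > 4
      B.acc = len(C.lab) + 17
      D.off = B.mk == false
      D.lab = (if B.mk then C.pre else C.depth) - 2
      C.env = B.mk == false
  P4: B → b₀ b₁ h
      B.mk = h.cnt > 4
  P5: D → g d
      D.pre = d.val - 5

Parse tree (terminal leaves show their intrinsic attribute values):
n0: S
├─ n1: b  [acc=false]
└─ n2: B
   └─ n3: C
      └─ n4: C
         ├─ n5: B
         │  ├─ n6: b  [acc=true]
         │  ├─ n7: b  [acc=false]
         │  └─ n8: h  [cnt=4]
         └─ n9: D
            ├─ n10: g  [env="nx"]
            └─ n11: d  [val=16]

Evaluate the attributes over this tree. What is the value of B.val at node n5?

28

1. n1.acc = false  [terminal]
2. n2.val = 17  [17]
3. n2.ok = false  [b.acc == true]
4. n2.acc = -5  [-5]
5. n3.depth = -2  [B.acc + 3]
6. n3.lab = "uv"  ["uv"]
7. n3.pre = 4  [B.acc + B.val - 8]
8. n4.depth = 8  [C₀.pre + 4]
9. n4.lab = "uk"  ["uk"]
10. n4.pre = 5  [C₀.pre + C₀.depth + 3]
11. n5.val = 28  [C.pre + C.depth + 15]
12. n5.ok = true  [C.pre > 4]
13. n5.acc = 19  [len(C.lab) + 17]
14. n6.acc = true  [terminal]
15. n7.acc = false  [terminal]
16. n8.cnt = 4  [terminal]
17. n5.mk = false  [h.cnt > 4]
18. n9.off = true  [B.mk == false]
19. n9.lab = 6  [(if B.mk then C.pre else C.depth) - 2]
20. n10.env = "nx"  [terminal]
21. n11.val = 16  [terminal]
22. n9.pre = 11  [d.val - 5]
23. n4.env = true  [B.mk == false]
24. n3.env = true  [C₁.env == true]
25. n2.mk = true  [true]
26. n0.hot = 13  [13]
27. n0.acc = 17  [17]
28. n0.ok = "my"  ["my"]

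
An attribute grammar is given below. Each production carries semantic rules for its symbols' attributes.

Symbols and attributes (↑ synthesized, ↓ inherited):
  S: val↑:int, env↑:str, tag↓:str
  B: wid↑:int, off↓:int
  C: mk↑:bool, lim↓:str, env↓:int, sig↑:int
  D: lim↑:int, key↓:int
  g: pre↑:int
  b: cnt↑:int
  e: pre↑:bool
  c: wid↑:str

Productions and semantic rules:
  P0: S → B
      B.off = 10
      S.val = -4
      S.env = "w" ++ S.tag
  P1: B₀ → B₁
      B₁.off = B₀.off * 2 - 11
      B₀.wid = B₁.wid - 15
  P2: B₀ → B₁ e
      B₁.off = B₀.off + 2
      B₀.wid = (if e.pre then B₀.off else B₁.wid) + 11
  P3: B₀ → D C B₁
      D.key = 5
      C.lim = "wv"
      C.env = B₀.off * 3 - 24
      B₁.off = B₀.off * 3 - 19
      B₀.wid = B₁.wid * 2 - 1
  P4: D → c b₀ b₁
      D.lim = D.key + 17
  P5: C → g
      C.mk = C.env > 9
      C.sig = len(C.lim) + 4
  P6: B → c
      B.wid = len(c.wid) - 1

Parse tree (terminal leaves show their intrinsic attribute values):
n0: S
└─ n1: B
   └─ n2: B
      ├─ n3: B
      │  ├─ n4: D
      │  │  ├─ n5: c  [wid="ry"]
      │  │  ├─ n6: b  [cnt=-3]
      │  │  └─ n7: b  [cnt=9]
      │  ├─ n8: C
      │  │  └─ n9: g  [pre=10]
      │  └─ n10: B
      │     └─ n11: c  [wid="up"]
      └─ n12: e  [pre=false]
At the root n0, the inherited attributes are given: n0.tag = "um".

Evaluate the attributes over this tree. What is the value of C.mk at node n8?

1. n0.tag = "um"  [given at root]
2. n1.off = 10  [10]
3. n2.off = 9  [B₀.off * 2 - 11]
4. n3.off = 11  [B₀.off + 2]
5. n4.key = 5  [5]
6. n5.wid = "ry"  [terminal]
7. n6.cnt = -3  [terminal]
8. n7.cnt = 9  [terminal]
9. n4.lim = 22  [D.key + 17]
10. n8.lim = "wv"  ["wv"]
11. n8.env = 9  [B₀.off * 3 - 24]
12. n9.pre = 10  [terminal]
13. n8.mk = false  [C.env > 9]
14. n8.sig = 6  [len(C.lim) + 4]
15. n10.off = 14  [B₀.off * 3 - 19]
16. n11.wid = "up"  [terminal]
17. n10.wid = 1  [len(c.wid) - 1]
18. n3.wid = 1  [B₁.wid * 2 - 1]
19. n12.pre = false  [terminal]
20. n2.wid = 12  [(if e.pre then B₀.off else B₁.wid) + 11]
21. n1.wid = -3  [B₁.wid - 15]
22. n0.val = -4  [-4]
23. n0.env = "wum"  ["w" ++ S.tag]

false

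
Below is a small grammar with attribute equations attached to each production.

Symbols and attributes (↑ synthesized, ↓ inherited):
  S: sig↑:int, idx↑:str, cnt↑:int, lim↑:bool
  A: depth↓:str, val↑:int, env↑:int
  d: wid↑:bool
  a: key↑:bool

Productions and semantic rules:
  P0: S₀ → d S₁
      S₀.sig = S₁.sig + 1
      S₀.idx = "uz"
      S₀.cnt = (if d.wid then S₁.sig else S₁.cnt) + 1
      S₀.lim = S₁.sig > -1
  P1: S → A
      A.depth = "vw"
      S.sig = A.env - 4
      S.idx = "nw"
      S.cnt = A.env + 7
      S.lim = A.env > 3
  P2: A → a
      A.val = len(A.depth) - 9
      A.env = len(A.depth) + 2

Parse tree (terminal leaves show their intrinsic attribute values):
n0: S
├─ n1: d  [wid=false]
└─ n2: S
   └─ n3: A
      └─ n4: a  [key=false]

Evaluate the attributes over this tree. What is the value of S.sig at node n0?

1. n1.wid = false  [terminal]
2. n3.depth = "vw"  ["vw"]
3. n4.key = false  [terminal]
4. n3.val = -7  [len(A.depth) - 9]
5. n3.env = 4  [len(A.depth) + 2]
6. n2.sig = 0  [A.env - 4]
7. n2.idx = "nw"  ["nw"]
8. n2.cnt = 11  [A.env + 7]
9. n2.lim = true  [A.env > 3]
10. n0.sig = 1  [S₁.sig + 1]
11. n0.idx = "uz"  ["uz"]
12. n0.cnt = 12  [(if d.wid then S₁.sig else S₁.cnt) + 1]
13. n0.lim = true  [S₁.sig > -1]

1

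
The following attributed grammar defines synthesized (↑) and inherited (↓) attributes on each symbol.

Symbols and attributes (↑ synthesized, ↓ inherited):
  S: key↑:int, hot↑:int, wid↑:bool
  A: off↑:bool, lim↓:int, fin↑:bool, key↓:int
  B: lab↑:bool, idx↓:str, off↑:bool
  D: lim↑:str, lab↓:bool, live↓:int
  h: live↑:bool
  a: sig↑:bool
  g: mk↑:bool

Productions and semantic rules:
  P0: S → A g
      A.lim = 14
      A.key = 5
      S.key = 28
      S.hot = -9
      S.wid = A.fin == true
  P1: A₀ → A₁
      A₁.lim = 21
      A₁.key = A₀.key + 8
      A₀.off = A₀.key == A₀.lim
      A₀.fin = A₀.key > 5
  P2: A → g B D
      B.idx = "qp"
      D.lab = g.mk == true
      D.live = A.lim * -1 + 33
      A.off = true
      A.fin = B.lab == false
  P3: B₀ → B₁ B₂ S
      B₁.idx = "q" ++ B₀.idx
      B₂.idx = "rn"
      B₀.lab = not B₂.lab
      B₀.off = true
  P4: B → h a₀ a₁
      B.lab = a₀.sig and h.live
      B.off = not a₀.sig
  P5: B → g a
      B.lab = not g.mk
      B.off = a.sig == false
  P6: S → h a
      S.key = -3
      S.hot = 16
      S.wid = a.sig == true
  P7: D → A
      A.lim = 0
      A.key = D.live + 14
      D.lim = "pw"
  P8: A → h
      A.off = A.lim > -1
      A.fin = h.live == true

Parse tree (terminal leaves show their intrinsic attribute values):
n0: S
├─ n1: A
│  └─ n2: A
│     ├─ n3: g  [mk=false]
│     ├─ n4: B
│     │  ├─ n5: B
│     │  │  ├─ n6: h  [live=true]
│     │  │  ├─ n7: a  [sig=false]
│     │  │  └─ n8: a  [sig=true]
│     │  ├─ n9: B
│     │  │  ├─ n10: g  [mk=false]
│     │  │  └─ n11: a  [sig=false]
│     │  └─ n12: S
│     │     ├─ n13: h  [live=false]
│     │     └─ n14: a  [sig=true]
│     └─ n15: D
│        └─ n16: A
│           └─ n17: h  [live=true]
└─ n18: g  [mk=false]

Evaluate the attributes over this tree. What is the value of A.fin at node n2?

1. n1.lim = 14  [14]
2. n1.key = 5  [5]
3. n2.lim = 21  [21]
4. n2.key = 13  [A₀.key + 8]
5. n3.mk = false  [terminal]
6. n4.idx = "qp"  ["qp"]
7. n5.idx = "qqp"  ["q" ++ B₀.idx]
8. n6.live = true  [terminal]
9. n7.sig = false  [terminal]
10. n8.sig = true  [terminal]
11. n5.lab = false  [a₀.sig and h.live]
12. n5.off = true  [not a₀.sig]
13. n9.idx = "rn"  ["rn"]
14. n10.mk = false  [terminal]
15. n11.sig = false  [terminal]
16. n9.lab = true  [not g.mk]
17. n9.off = true  [a.sig == false]
18. n13.live = false  [terminal]
19. n14.sig = true  [terminal]
20. n12.key = -3  [-3]
21. n12.hot = 16  [16]
22. n12.wid = true  [a.sig == true]
23. n4.lab = false  [not B₂.lab]
24. n4.off = true  [true]
25. n15.lab = false  [g.mk == true]
26. n15.live = 12  [A.lim * -1 + 33]
27. n16.lim = 0  [0]
28. n16.key = 26  [D.live + 14]
29. n17.live = true  [terminal]
30. n16.off = true  [A.lim > -1]
31. n16.fin = true  [h.live == true]
32. n15.lim = "pw"  ["pw"]
33. n2.off = true  [true]
34. n2.fin = true  [B.lab == false]
35. n1.off = false  [A₀.key == A₀.lim]
36. n1.fin = false  [A₀.key > 5]
37. n18.mk = false  [terminal]
38. n0.key = 28  [28]
39. n0.hot = -9  [-9]
40. n0.wid = false  [A.fin == true]

true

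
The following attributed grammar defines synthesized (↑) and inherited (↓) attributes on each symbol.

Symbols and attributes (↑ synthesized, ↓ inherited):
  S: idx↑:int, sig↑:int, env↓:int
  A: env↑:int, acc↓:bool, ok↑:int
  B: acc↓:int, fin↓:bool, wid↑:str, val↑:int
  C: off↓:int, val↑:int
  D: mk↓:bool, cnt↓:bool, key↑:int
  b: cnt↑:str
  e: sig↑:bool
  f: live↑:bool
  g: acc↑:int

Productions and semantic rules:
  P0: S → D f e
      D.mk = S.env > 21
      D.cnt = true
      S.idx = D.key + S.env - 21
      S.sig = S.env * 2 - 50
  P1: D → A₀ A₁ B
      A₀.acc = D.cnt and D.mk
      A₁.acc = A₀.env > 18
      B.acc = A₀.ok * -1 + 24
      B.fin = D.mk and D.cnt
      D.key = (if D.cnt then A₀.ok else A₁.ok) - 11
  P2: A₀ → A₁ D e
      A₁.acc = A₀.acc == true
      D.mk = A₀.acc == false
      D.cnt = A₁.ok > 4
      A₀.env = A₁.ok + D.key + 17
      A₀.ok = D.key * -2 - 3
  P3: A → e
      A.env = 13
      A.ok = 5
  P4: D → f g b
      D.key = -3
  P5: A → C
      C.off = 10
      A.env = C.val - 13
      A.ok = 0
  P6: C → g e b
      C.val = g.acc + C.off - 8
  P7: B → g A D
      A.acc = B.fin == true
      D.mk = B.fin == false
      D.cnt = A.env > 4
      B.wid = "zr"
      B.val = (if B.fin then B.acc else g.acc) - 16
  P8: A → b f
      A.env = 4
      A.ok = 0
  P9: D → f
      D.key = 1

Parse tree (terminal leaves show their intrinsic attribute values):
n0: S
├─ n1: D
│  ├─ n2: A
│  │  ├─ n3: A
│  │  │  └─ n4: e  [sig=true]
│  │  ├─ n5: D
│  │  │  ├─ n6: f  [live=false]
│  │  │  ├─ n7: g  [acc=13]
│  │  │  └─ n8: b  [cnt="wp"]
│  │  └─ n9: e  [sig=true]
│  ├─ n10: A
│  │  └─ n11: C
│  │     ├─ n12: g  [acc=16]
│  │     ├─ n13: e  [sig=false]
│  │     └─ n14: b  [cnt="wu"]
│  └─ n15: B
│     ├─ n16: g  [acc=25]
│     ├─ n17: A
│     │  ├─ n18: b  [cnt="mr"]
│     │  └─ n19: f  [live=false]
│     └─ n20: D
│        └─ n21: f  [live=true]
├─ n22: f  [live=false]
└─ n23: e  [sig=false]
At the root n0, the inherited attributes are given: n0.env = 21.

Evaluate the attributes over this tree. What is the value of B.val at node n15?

1. n0.env = 21  [given at root]
2. n1.mk = false  [S.env > 21]
3. n1.cnt = true  [true]
4. n2.acc = false  [D.cnt and D.mk]
5. n3.acc = false  [A₀.acc == true]
6. n4.sig = true  [terminal]
7. n3.env = 13  [13]
8. n3.ok = 5  [5]
9. n5.mk = true  [A₀.acc == false]
10. n5.cnt = true  [A₁.ok > 4]
11. n6.live = false  [terminal]
12. n7.acc = 13  [terminal]
13. n8.cnt = "wp"  [terminal]
14. n5.key = -3  [-3]
15. n9.sig = true  [terminal]
16. n2.env = 19  [A₁.ok + D.key + 17]
17. n2.ok = 3  [D.key * -2 - 3]
18. n10.acc = true  [A₀.env > 18]
19. n11.off = 10  [10]
20. n12.acc = 16  [terminal]
21. n13.sig = false  [terminal]
22. n14.cnt = "wu"  [terminal]
23. n11.val = 18  [g.acc + C.off - 8]
24. n10.env = 5  [C.val - 13]
25. n10.ok = 0  [0]
26. n15.acc = 21  [A₀.ok * -1 + 24]
27. n15.fin = false  [D.mk and D.cnt]
28. n16.acc = 25  [terminal]
29. n17.acc = false  [B.fin == true]
30. n18.cnt = "mr"  [terminal]
31. n19.live = false  [terminal]
32. n17.env = 4  [4]
33. n17.ok = 0  [0]
34. n20.mk = true  [B.fin == false]
35. n20.cnt = false  [A.env > 4]
36. n21.live = true  [terminal]
37. n20.key = 1  [1]
38. n15.wid = "zr"  ["zr"]
39. n15.val = 9  [(if B.fin then B.acc else g.acc) - 16]
40. n1.key = -8  [(if D.cnt then A₀.ok else A₁.ok) - 11]
41. n22.live = false  [terminal]
42. n23.sig = false  [terminal]
43. n0.idx = -8  [D.key + S.env - 21]
44. n0.sig = -8  [S.env * 2 - 50]

9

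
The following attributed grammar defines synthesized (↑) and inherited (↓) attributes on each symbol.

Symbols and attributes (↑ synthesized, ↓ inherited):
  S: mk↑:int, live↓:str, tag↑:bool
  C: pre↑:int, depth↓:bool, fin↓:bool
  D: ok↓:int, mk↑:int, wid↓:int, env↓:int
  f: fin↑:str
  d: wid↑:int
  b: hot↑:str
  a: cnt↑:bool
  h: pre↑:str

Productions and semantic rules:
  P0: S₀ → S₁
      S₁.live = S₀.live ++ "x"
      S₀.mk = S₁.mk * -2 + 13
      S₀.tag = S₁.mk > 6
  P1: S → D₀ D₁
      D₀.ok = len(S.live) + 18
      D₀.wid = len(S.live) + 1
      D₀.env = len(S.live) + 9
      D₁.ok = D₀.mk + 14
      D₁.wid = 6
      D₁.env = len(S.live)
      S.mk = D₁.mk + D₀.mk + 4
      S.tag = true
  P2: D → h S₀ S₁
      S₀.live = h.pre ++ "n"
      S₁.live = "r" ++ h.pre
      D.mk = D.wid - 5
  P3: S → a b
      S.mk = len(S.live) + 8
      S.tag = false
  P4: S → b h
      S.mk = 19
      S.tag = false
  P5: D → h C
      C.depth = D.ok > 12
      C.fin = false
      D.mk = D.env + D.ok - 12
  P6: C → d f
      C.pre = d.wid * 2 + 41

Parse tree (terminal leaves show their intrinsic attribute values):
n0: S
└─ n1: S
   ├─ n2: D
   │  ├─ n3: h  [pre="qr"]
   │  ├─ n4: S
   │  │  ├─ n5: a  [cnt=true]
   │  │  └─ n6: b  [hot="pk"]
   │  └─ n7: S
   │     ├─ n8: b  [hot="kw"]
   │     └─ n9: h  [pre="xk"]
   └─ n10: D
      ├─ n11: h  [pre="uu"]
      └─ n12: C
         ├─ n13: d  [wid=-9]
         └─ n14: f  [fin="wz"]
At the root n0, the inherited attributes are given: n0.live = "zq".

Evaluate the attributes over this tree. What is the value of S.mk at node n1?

1. n0.live = "zq"  [given at root]
2. n1.live = "zqx"  [S₀.live ++ "x"]
3. n2.ok = 21  [len(S.live) + 18]
4. n2.wid = 4  [len(S.live) + 1]
5. n2.env = 12  [len(S.live) + 9]
6. n3.pre = "qr"  [terminal]
7. n4.live = "qrn"  [h.pre ++ "n"]
8. n5.cnt = true  [terminal]
9. n6.hot = "pk"  [terminal]
10. n4.mk = 11  [len(S.live) + 8]
11. n4.tag = false  [false]
12. n7.live = "rqr"  ["r" ++ h.pre]
13. n8.hot = "kw"  [terminal]
14. n9.pre = "xk"  [terminal]
15. n7.mk = 19  [19]
16. n7.tag = false  [false]
17. n2.mk = -1  [D.wid - 5]
18. n10.ok = 13  [D₀.mk + 14]
19. n10.wid = 6  [6]
20. n10.env = 3  [len(S.live)]
21. n11.pre = "uu"  [terminal]
22. n12.depth = true  [D.ok > 12]
23. n12.fin = false  [false]
24. n13.wid = -9  [terminal]
25. n14.fin = "wz"  [terminal]
26. n12.pre = 23  [d.wid * 2 + 41]
27. n10.mk = 4  [D.env + D.ok - 12]
28. n1.mk = 7  [D₁.mk + D₀.mk + 4]
29. n1.tag = true  [true]
30. n0.mk = -1  [S₁.mk * -2 + 13]
31. n0.tag = true  [S₁.mk > 6]

7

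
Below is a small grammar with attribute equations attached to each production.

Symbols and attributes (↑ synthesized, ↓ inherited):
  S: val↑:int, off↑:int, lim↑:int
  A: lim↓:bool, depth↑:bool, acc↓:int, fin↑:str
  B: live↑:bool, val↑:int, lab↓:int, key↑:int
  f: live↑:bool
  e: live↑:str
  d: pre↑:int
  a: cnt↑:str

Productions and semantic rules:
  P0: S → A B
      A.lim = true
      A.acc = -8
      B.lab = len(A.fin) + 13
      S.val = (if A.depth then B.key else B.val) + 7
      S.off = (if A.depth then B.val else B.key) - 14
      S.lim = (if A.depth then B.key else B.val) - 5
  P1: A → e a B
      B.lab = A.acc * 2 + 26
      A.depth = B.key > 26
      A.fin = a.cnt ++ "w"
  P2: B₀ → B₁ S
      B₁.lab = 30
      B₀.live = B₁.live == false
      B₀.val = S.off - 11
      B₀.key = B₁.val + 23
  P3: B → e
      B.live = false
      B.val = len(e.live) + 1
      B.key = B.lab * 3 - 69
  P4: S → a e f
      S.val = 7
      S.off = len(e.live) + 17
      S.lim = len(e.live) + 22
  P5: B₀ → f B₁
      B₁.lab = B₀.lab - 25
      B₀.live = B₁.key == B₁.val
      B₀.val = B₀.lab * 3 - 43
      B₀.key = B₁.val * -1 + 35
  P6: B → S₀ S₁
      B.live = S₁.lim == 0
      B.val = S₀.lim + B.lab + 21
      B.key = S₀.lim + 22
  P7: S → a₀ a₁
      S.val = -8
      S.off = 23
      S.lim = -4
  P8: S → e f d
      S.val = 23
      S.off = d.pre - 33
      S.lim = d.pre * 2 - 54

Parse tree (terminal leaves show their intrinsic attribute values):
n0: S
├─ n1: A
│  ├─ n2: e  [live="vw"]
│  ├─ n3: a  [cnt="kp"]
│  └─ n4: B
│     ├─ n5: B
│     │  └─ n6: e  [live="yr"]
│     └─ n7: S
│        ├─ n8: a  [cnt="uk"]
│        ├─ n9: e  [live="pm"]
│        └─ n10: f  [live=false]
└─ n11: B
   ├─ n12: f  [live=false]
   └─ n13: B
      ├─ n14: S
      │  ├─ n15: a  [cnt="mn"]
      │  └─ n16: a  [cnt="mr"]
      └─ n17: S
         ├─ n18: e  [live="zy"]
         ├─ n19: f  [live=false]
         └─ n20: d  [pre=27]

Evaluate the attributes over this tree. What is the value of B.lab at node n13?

-9

1. n1.lim = true  [true]
2. n1.acc = -8  [-8]
3. n2.live = "vw"  [terminal]
4. n3.cnt = "kp"  [terminal]
5. n4.lab = 10  [A.acc * 2 + 26]
6. n5.lab = 30  [30]
7. n6.live = "yr"  [terminal]
8. n5.live = false  [false]
9. n5.val = 3  [len(e.live) + 1]
10. n5.key = 21  [B.lab * 3 - 69]
11. n8.cnt = "uk"  [terminal]
12. n9.live = "pm"  [terminal]
13. n10.live = false  [terminal]
14. n7.val = 7  [7]
15. n7.off = 19  [len(e.live) + 17]
16. n7.lim = 24  [len(e.live) + 22]
17. n4.live = true  [B₁.live == false]
18. n4.val = 8  [S.off - 11]
19. n4.key = 26  [B₁.val + 23]
20. n1.depth = false  [B.key > 26]
21. n1.fin = "kpw"  [a.cnt ++ "w"]
22. n11.lab = 16  [len(A.fin) + 13]
23. n12.live = false  [terminal]
24. n13.lab = -9  [B₀.lab - 25]
25. n15.cnt = "mn"  [terminal]
26. n16.cnt = "mr"  [terminal]
27. n14.val = -8  [-8]
28. n14.off = 23  [23]
29. n14.lim = -4  [-4]
30. n18.live = "zy"  [terminal]
31. n19.live = false  [terminal]
32. n20.pre = 27  [terminal]
33. n17.val = 23  [23]
34. n17.off = -6  [d.pre - 33]
35. n17.lim = 0  [d.pre * 2 - 54]
36. n13.live = true  [S₁.lim == 0]
37. n13.val = 8  [S₀.lim + B.lab + 21]
38. n13.key = 18  [S₀.lim + 22]
39. n11.live = false  [B₁.key == B₁.val]
40. n11.val = 5  [B₀.lab * 3 - 43]
41. n11.key = 27  [B₁.val * -1 + 35]
42. n0.val = 12  [(if A.depth then B.key else B.val) + 7]
43. n0.off = 13  [(if A.depth then B.val else B.key) - 14]
44. n0.lim = 0  [(if A.depth then B.key else B.val) - 5]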